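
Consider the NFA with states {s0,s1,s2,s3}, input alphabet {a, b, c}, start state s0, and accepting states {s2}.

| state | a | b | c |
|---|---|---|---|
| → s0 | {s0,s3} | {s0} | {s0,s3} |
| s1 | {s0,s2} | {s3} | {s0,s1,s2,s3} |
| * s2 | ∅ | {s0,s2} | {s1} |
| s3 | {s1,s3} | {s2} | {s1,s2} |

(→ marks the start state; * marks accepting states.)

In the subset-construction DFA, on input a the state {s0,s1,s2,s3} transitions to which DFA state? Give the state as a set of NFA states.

δ(s0,a) = {s0,s3}; δ(s1,a) = {s0,s2}; δ(s2,a) = ∅; δ(s3,a) = {s1,s3}.
Union: {s0,s1,s2,s3}.

{s0,s1,s2,s3}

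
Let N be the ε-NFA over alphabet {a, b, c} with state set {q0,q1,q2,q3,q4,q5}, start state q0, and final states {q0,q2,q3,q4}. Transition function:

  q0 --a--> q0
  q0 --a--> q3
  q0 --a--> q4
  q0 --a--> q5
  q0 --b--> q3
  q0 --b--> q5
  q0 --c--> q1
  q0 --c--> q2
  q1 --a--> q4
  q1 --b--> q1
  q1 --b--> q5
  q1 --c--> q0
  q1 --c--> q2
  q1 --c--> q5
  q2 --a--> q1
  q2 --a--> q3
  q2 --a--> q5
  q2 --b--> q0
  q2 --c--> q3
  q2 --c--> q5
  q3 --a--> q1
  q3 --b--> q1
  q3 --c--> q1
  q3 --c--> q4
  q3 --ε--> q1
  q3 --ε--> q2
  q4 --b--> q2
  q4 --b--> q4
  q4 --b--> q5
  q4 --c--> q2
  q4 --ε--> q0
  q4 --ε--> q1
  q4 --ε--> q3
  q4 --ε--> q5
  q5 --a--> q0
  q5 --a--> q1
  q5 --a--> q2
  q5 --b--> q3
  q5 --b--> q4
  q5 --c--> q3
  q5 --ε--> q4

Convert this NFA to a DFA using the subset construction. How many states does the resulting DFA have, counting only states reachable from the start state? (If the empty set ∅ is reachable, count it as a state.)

Start state of the DFA: {q0} (ε-closure of the NFA start).
{q0} --a--> {q0,q1,q2,q3,q4,q5}  [new]
{q0} --b--> {q0,q1,q2,q3,q4,q5}  [seen]
{q0} --c--> {q1,q2}  [new]
{q0,q1,q2,q3,q4,q5} --a--> {q0,q1,q2,q3,q4,q5}  [seen]
{q0,q1,q2,q3,q4,q5} --b--> {q0,q1,q2,q3,q4,q5}  [seen]
{q0,q1,q2,q3,q4,q5} --c--> {q0,q1,q2,q3,q4,q5}  [seen]
{q1,q2} --a--> {q0,q1,q2,q3,q4,q5}  [seen]
{q1,q2} --b--> {q0,q1,q2,q3,q4,q5}  [seen]
{q1,q2} --c--> {q0,q1,q2,q3,q4,q5}  [seen]
Reachable DFA states: {q0}, {q0,q1,q2,q3,q4,q5}, {q1,q2}.

3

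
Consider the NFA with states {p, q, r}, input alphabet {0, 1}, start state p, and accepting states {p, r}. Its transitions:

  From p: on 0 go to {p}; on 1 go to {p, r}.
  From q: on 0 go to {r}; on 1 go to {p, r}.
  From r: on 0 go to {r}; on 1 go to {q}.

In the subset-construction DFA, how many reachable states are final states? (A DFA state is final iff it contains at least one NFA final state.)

3

Start state of the DFA: {p}.
{p} --0--> {p}  [seen]
{p} --1--> {p, r}  [new]
{p, r} --0--> {p, r}  [seen]
{p, r} --1--> {p, q, r}  [new]
{p, q, r} --0--> {p, r}  [seen]
{p, q, r} --1--> {p, q, r}  [seen]
Reachable DFA states: {p}, {p, r}, {p, q, r}.
Accepting DFA states (contain an NFA accepting state): {p}, {p, r}, {p, q, r}.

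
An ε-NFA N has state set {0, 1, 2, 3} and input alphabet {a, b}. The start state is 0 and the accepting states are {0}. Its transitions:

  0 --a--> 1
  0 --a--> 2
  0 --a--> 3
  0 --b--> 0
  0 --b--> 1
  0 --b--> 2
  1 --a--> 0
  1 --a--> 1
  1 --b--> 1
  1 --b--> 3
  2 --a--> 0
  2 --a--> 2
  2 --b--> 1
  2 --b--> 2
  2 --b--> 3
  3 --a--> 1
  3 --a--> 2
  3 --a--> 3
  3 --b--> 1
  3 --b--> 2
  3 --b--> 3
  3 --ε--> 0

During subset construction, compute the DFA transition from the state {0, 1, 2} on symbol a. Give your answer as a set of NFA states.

δ(0,a) = {1, 2, 3}; δ(1,a) = {0, 1}; δ(2,a) = {0, 2}.
Union: {0, 1, 2, 3}.

{0, 1, 2, 3}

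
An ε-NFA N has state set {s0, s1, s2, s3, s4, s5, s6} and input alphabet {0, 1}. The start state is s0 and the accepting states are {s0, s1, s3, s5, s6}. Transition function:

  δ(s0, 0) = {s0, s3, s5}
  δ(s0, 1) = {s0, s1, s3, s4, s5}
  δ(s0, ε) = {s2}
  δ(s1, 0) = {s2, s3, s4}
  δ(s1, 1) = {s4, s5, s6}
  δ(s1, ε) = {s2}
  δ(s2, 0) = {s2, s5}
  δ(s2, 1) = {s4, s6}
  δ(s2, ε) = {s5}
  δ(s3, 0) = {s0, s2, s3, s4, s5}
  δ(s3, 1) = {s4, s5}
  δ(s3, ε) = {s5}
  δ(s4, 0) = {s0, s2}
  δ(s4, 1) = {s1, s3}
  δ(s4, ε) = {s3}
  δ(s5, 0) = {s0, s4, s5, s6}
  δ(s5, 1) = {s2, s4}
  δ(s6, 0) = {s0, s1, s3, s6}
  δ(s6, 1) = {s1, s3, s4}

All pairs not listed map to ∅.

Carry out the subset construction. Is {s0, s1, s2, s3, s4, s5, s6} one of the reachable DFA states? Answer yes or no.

Start state of the DFA: {s0, s2, s5} (ε-closure of the NFA start).
{s0, s2, s5} --0--> {s0, s2, s3, s4, s5, s6}  [new]
{s0, s2, s5} --1--> {s0, s1, s2, s3, s4, s5, s6}  [new]
{s0, s2, s3, s4, s5, s6} --0--> {s0, s1, s2, s3, s4, s5, s6}  [seen]
{s0, s2, s3, s4, s5, s6} --1--> {s0, s1, s2, s3, s4, s5, s6}  [seen]
{s0, s1, s2, s3, s4, s5, s6} --0--> {s0, s1, s2, s3, s4, s5, s6}  [seen]
{s0, s1, s2, s3, s4, s5, s6} --1--> {s0, s1, s2, s3, s4, s5, s6}  [seen]
Reachable DFA states: {s0, s2, s5}, {s0, s2, s3, s4, s5, s6}, {s0, s1, s2, s3, s4, s5, s6}.
{s0, s1, s2, s3, s4, s5, s6} is among them.

yes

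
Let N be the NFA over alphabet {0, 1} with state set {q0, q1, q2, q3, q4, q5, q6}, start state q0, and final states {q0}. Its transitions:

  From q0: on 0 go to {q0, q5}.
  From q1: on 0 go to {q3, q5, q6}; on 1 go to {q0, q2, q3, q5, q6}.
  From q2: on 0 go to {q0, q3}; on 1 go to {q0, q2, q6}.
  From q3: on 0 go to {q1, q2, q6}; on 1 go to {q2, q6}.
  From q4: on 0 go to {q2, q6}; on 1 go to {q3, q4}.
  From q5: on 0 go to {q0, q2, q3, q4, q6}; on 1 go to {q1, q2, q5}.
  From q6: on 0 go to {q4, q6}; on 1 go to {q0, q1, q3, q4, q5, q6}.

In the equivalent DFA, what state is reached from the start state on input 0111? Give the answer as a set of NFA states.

Start: {q0}.
δ(q0,0) = {q0, q5}.
Union: {q0, q5}.
After 0: {q0, q5}.
δ(q0,1) = ∅; δ(q5,1) = {q1, q2, q5}.
Union: {q1, q2, q5}.
After 1: {q1, q2, q5}.
δ(q1,1) = {q0, q2, q3, q5, q6}; δ(q2,1) = {q0, q2, q6}; δ(q5,1) = {q1, q2, q5}.
Union: {q0, q1, q2, q3, q5, q6}.
After 1: {q0, q1, q2, q3, q5, q6}.
δ(q0,1) = ∅; δ(q1,1) = {q0, q2, q3, q5, q6}; δ(q2,1) = {q0, q2, q6}; δ(q3,1) = {q2, q6}; δ(q5,1) = {q1, q2, q5}; δ(q6,1) = {q0, q1, q3, q4, q5, q6}.
Union: {q0, q1, q2, q3, q4, q5, q6}.
After 1: {q0, q1, q2, q3, q4, q5, q6}.

{q0, q1, q2, q3, q4, q5, q6}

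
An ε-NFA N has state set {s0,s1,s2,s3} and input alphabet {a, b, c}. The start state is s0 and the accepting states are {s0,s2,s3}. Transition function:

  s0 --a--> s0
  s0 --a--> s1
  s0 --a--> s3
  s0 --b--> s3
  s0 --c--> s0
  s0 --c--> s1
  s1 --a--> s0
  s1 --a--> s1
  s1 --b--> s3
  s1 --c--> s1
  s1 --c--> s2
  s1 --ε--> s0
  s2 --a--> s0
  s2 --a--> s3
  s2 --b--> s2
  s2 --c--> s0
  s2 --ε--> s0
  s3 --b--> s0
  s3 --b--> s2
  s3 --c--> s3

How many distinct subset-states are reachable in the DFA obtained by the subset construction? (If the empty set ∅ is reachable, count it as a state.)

Start state of the DFA: {s0} (ε-closure of the NFA start).
{s0} --a--> {s0,s1,s3}  [new]
{s0} --b--> {s3}  [new]
{s0} --c--> {s0,s1}  [new]
{s0,s1,s3} --a--> {s0,s1,s3}  [seen]
{s0,s1,s3} --b--> {s0,s2,s3}  [new]
{s0,s1,s3} --c--> {s0,s1,s2,s3}  [new]
{s3} --a--> ∅  [new]
{s3} --b--> {s0,s2}  [new]
{s3} --c--> {s3}  [seen]
{s0,s1} --a--> {s0,s1,s3}  [seen]
{s0,s1} --b--> {s3}  [seen]
{s0,s1} --c--> {s0,s1,s2}  [new]
{s0,s2,s3} --a--> {s0,s1,s3}  [seen]
{s0,s2,s3} --b--> {s0,s2,s3}  [seen]
{s0,s2,s3} --c--> {s0,s1,s3}  [seen]
{s0,s1,s2,s3} --a--> {s0,s1,s3}  [seen]
{s0,s1,s2,s3} --b--> {s0,s2,s3}  [seen]
{s0,s1,s2,s3} --c--> {s0,s1,s2,s3}  [seen]
∅ --a--> ∅  [seen]
∅ --b--> ∅  [seen]
∅ --c--> ∅  [seen]
{s0,s2} --a--> {s0,s1,s3}  [seen]
{s0,s2} --b--> {s0,s2,s3}  [seen]
{s0,s2} --c--> {s0,s1}  [seen]
{s0,s1,s2} --a--> {s0,s1,s3}  [seen]
{s0,s1,s2} --b--> {s0,s2,s3}  [seen]
{s0,s1,s2} --c--> {s0,s1,s2}  [seen]
Reachable DFA states: {s0}, {s0,s1,s3}, {s3}, {s0,s1}, {s0,s2,s3}, {s0,s1,s2,s3}, ∅, {s0,s2}, {s0,s1,s2}.

9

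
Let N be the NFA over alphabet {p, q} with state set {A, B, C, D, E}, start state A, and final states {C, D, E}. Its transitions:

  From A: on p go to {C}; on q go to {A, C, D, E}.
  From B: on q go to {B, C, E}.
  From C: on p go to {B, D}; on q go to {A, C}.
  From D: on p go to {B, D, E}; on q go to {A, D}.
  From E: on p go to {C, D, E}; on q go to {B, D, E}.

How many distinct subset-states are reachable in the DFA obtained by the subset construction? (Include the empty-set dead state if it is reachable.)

Start state of the DFA: {A}.
{A} --p--> {C}  [new]
{A} --q--> {A, C, D, E}  [new]
{C} --p--> {B, D}  [new]
{C} --q--> {A, C}  [new]
{A, C, D, E} --p--> {B, C, D, E}  [new]
{A, C, D, E} --q--> {A, B, C, D, E}  [new]
{B, D} --p--> {B, D, E}  [new]
{B, D} --q--> {A, B, C, D, E}  [seen]
{A, C} --p--> {B, C, D}  [new]
{A, C} --q--> {A, C, D, E}  [seen]
{B, C, D, E} --p--> {B, C, D, E}  [seen]
{B, C, D, E} --q--> {A, B, C, D, E}  [seen]
{A, B, C, D, E} --p--> {B, C, D, E}  [seen]
{A, B, C, D, E} --q--> {A, B, C, D, E}  [seen]
{B, D, E} --p--> {B, C, D, E}  [seen]
{B, D, E} --q--> {A, B, C, D, E}  [seen]
{B, C, D} --p--> {B, D, E}  [seen]
{B, C, D} --q--> {A, B, C, D, E}  [seen]
Reachable DFA states: {A}, {C}, {A, C, D, E}, {B, D}, {A, C}, {B, C, D, E}, {A, B, C, D, E}, {B, D, E}, {B, C, D}.

9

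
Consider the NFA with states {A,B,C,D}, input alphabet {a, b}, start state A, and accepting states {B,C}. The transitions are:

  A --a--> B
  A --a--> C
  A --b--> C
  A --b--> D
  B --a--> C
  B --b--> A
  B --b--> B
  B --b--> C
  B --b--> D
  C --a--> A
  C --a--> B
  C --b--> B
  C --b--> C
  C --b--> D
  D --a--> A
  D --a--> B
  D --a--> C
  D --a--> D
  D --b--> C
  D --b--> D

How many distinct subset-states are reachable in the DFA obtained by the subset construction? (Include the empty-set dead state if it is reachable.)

6

Start state of the DFA: {A}.
{A} --a--> {B,C}  [new]
{A} --b--> {C,D}  [new]
{B,C} --a--> {A,B,C}  [new]
{B,C} --b--> {A,B,C,D}  [new]
{C,D} --a--> {A,B,C,D}  [seen]
{C,D} --b--> {B,C,D}  [new]
{A,B,C} --a--> {A,B,C}  [seen]
{A,B,C} --b--> {A,B,C,D}  [seen]
{A,B,C,D} --a--> {A,B,C,D}  [seen]
{A,B,C,D} --b--> {A,B,C,D}  [seen]
{B,C,D} --a--> {A,B,C,D}  [seen]
{B,C,D} --b--> {A,B,C,D}  [seen]
Reachable DFA states: {A}, {B,C}, {C,D}, {A,B,C}, {A,B,C,D}, {B,C,D}.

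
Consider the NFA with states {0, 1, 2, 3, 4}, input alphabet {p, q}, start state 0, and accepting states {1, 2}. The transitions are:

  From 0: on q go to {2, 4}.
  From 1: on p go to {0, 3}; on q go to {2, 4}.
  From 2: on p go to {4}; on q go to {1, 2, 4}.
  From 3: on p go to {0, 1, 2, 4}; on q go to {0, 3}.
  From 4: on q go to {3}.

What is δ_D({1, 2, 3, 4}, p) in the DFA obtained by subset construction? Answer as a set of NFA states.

δ(1,p) = {0, 3}; δ(2,p) = {4}; δ(3,p) = {0, 1, 2, 4}; δ(4,p) = ∅.
Union: {0, 1, 2, 3, 4}.

{0, 1, 2, 3, 4}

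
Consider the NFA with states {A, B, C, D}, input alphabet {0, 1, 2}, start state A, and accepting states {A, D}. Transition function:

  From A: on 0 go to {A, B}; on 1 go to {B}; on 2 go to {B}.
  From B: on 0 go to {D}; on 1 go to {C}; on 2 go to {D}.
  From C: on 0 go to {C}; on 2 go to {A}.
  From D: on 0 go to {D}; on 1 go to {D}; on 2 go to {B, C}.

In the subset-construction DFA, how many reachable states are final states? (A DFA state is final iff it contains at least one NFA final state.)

Start state of the DFA: {A}.
{A} --0--> {A, B}  [new]
{A} --1--> {B}  [new]
{A} --2--> {B}  [seen]
{A, B} --0--> {A, B, D}  [new]
{A, B} --1--> {B, C}  [new]
{A, B} --2--> {B, D}  [new]
{B} --0--> {D}  [new]
{B} --1--> {C}  [new]
{B} --2--> {D}  [seen]
{A, B, D} --0--> {A, B, D}  [seen]
{A, B, D} --1--> {B, C, D}  [new]
{A, B, D} --2--> {B, C, D}  [seen]
{B, C} --0--> {C, D}  [new]
{B, C} --1--> {C}  [seen]
{B, C} --2--> {A, D}  [new]
{B, D} --0--> {D}  [seen]
{B, D} --1--> {C, D}  [seen]
{B, D} --2--> {B, C, D}  [seen]
{D} --0--> {D}  [seen]
{D} --1--> {D}  [seen]
{D} --2--> {B, C}  [seen]
{C} --0--> {C}  [seen]
{C} --1--> ∅  [new]
{C} --2--> {A}  [seen]
{B, C, D} --0--> {C, D}  [seen]
{B, C, D} --1--> {C, D}  [seen]
{B, C, D} --2--> {A, B, C, D}  [new]
{C, D} --0--> {C, D}  [seen]
{C, D} --1--> {D}  [seen]
{C, D} --2--> {A, B, C}  [new]
{A, D} --0--> {A, B, D}  [seen]
{A, D} --1--> {B, D}  [seen]
{A, D} --2--> {B, C}  [seen]
∅ --0--> ∅  [seen]
∅ --1--> ∅  [seen]
∅ --2--> ∅  [seen]
{A, B, C, D} --0--> {A, B, C, D}  [seen]
{A, B, C, D} --1--> {B, C, D}  [seen]
{A, B, C, D} --2--> {A, B, C, D}  [seen]
{A, B, C} --0--> {A, B, C, D}  [seen]
{A, B, C} --1--> {B, C}  [seen]
{A, B, C} --2--> {A, B, D}  [seen]
Reachable DFA states: {A}, {A, B}, {B}, {A, B, D}, {B, C}, {B, D}, {D}, {C}, {B, C, D}, {C, D}, {A, D}, ∅, {A, B, C, D}, {A, B, C}.
Accepting DFA states (contain an NFA accepting state): {A}, {A, B}, {A, B, D}, {B, D}, {D}, {B, C, D}, {C, D}, {A, D}, {A, B, C, D}, {A, B, C}.

10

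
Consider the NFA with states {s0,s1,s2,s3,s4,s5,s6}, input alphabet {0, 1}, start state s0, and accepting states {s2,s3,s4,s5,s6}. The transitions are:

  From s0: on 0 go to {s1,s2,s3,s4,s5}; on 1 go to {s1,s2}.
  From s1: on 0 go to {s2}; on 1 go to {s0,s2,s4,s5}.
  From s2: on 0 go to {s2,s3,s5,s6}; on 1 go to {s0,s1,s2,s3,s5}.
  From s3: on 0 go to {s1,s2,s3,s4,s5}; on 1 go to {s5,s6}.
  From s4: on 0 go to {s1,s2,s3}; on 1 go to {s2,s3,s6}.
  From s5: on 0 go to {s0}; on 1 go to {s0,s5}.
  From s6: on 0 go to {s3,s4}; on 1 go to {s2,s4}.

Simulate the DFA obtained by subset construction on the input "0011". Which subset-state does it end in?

{s0,s1,s2,s3,s4,s5,s6}

Start: {s0}.
δ(s0,0) = {s1,s2,s3,s4,s5}.
Union: {s1,s2,s3,s4,s5}.
After 0: {s1,s2,s3,s4,s5}.
δ(s1,0) = {s2}; δ(s2,0) = {s2,s3,s5,s6}; δ(s3,0) = {s1,s2,s3,s4,s5}; δ(s4,0) = {s1,s2,s3}; δ(s5,0) = {s0}.
Union: {s0,s1,s2,s3,s4,s5,s6}.
After 0: {s0,s1,s2,s3,s4,s5,s6}.
δ(s0,1) = {s1,s2}; δ(s1,1) = {s0,s2,s4,s5}; δ(s2,1) = {s0,s1,s2,s3,s5}; δ(s3,1) = {s5,s6}; δ(s4,1) = {s2,s3,s6}; δ(s5,1) = {s0,s5}; δ(s6,1) = {s2,s4}.
Union: {s0,s1,s2,s3,s4,s5,s6}.
After 1: {s0,s1,s2,s3,s4,s5,s6}.
δ(s0,1) = {s1,s2}; δ(s1,1) = {s0,s2,s4,s5}; δ(s2,1) = {s0,s1,s2,s3,s5}; δ(s3,1) = {s5,s6}; δ(s4,1) = {s2,s3,s6}; δ(s5,1) = {s0,s5}; δ(s6,1) = {s2,s4}.
Union: {s0,s1,s2,s3,s4,s5,s6}.
After 1: {s0,s1,s2,s3,s4,s5,s6}.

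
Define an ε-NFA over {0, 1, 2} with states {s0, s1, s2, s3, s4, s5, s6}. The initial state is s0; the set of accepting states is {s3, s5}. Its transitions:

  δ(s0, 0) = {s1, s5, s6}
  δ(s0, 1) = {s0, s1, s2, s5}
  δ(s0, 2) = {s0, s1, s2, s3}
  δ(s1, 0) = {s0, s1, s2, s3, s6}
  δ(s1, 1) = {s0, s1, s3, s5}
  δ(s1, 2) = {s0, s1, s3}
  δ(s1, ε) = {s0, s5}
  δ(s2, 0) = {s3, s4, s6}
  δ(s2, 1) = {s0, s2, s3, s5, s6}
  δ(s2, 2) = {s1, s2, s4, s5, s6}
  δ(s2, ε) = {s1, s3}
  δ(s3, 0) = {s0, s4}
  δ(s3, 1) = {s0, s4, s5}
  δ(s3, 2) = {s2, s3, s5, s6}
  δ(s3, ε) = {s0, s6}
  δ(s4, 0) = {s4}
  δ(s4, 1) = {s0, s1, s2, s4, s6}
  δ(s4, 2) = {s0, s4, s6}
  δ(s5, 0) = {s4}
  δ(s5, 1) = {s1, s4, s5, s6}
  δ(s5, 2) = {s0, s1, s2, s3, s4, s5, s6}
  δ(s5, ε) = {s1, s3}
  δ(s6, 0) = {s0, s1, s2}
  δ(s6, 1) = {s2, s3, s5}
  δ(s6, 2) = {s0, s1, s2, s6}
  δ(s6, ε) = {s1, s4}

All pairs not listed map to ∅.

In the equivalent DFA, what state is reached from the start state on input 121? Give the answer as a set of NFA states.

Start: {s0}.
δ(s0,1) = {s0, s1, s2, s5}.
Union: {s0, s1, s2, s5}.
ε-closure gives {s0, s1, s2, s3, s4, s5, s6}.
After 1: {s0, s1, s2, s3, s4, s5, s6}.
δ(s0,2) = {s0, s1, s2, s3}; δ(s1,2) = {s0, s1, s3}; δ(s2,2) = {s1, s2, s4, s5, s6}; δ(s3,2) = {s2, s3, s5, s6}; δ(s4,2) = {s0, s4, s6}; δ(s5,2) = {s0, s1, s2, s3, s4, s5, s6}; δ(s6,2) = {s0, s1, s2, s6}.
Union: {s0, s1, s2, s3, s4, s5, s6}.
After 2: {s0, s1, s2, s3, s4, s5, s6}.
δ(s0,1) = {s0, s1, s2, s5}; δ(s1,1) = {s0, s1, s3, s5}; δ(s2,1) = {s0, s2, s3, s5, s6}; δ(s3,1) = {s0, s4, s5}; δ(s4,1) = {s0, s1, s2, s4, s6}; δ(s5,1) = {s1, s4, s5, s6}; δ(s6,1) = {s2, s3, s5}.
Union: {s0, s1, s2, s3, s4, s5, s6}.
After 1: {s0, s1, s2, s3, s4, s5, s6}.

{s0, s1, s2, s3, s4, s5, s6}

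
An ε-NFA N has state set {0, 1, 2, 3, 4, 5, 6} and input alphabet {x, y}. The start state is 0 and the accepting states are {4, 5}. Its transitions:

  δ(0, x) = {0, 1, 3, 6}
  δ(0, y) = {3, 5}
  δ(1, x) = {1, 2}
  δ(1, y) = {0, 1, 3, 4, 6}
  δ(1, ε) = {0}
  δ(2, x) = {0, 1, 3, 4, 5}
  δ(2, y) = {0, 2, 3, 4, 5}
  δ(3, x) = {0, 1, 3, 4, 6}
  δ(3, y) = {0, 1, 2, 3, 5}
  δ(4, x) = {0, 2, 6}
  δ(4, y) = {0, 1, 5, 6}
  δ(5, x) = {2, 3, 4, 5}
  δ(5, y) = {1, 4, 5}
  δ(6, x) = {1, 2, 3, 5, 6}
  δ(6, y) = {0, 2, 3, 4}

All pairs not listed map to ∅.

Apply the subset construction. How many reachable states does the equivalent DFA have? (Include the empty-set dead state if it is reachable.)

5

Start state of the DFA: {0} (ε-closure of the NFA start).
{0} --x--> {0, 1, 3, 6}  [new]
{0} --y--> {3, 5}  [new]
{0, 1, 3, 6} --x--> {0, 1, 2, 3, 4, 5, 6}  [new]
{0, 1, 3, 6} --y--> {0, 1, 2, 3, 4, 5, 6}  [seen]
{3, 5} --x--> {0, 1, 2, 3, 4, 5, 6}  [seen]
{3, 5} --y--> {0, 1, 2, 3, 4, 5}  [new]
{0, 1, 2, 3, 4, 5, 6} --x--> {0, 1, 2, 3, 4, 5, 6}  [seen]
{0, 1, 2, 3, 4, 5, 6} --y--> {0, 1, 2, 3, 4, 5, 6}  [seen]
{0, 1, 2, 3, 4, 5} --x--> {0, 1, 2, 3, 4, 5, 6}  [seen]
{0, 1, 2, 3, 4, 5} --y--> {0, 1, 2, 3, 4, 5, 6}  [seen]
Reachable DFA states: {0}, {0, 1, 3, 6}, {3, 5}, {0, 1, 2, 3, 4, 5, 6}, {0, 1, 2, 3, 4, 5}.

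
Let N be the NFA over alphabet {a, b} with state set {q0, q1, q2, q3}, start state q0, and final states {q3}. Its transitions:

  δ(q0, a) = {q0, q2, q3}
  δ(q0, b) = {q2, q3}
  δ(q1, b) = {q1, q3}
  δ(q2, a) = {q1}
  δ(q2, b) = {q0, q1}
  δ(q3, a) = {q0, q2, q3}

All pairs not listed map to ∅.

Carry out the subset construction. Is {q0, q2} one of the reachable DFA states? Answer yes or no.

Start state of the DFA: {q0}.
{q0} --a--> {q0, q2, q3}  [new]
{q0} --b--> {q2, q3}  [new]
{q0, q2, q3} --a--> {q0, q1, q2, q3}  [new]
{q0, q2, q3} --b--> {q0, q1, q2, q3}  [seen]
{q2, q3} --a--> {q0, q1, q2, q3}  [seen]
{q2, q3} --b--> {q0, q1}  [new]
{q0, q1, q2, q3} --a--> {q0, q1, q2, q3}  [seen]
{q0, q1, q2, q3} --b--> {q0, q1, q2, q3}  [seen]
{q0, q1} --a--> {q0, q2, q3}  [seen]
{q0, q1} --b--> {q1, q2, q3}  [new]
{q1, q2, q3} --a--> {q0, q1, q2, q3}  [seen]
{q1, q2, q3} --b--> {q0, q1, q3}  [new]
{q0, q1, q3} --a--> {q0, q2, q3}  [seen]
{q0, q1, q3} --b--> {q1, q2, q3}  [seen]
Reachable DFA states: {q0}, {q0, q2, q3}, {q2, q3}, {q0, q1, q2, q3}, {q0, q1}, {q1, q2, q3}, {q0, q1, q3}.
{q0, q2} is not among them.

no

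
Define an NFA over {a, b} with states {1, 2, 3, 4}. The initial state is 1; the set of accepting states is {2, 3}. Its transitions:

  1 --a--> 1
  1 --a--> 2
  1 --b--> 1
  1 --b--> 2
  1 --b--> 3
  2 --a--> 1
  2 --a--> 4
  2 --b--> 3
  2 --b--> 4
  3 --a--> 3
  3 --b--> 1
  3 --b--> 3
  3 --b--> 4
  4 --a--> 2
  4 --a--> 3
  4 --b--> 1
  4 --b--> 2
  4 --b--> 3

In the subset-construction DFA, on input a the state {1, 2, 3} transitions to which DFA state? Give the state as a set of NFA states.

δ(1,a) = {1, 2}; δ(2,a) = {1, 4}; δ(3,a) = {3}.
Union: {1, 2, 3, 4}.

{1, 2, 3, 4}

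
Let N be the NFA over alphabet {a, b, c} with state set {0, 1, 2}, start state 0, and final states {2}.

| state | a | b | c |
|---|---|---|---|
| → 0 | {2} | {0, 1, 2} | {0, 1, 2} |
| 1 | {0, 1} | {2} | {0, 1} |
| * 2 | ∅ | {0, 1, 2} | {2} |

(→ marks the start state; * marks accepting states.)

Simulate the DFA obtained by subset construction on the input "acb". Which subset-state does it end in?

{0, 1, 2}

Start: {0}.
δ(0,a) = {2}.
Union: {2}.
After a: {2}.
δ(2,c) = {2}.
Union: {2}.
After c: {2}.
δ(2,b) = {0, 1, 2}.
Union: {0, 1, 2}.
After b: {0, 1, 2}.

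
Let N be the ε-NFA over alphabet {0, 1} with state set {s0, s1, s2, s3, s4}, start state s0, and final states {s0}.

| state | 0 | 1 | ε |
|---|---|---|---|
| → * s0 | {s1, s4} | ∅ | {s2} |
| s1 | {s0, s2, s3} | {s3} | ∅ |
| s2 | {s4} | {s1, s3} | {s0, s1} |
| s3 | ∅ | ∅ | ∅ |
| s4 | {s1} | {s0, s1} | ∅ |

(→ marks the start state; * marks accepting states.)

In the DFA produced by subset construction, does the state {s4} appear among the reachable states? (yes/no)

no

Start state of the DFA: {s0, s1, s2} (ε-closure of the NFA start).
{s0, s1, s2} --0--> {s0, s1, s2, s3, s4}  [new]
{s0, s1, s2} --1--> {s1, s3}  [new]
{s0, s1, s2, s3, s4} --0--> {s0, s1, s2, s3, s4}  [seen]
{s0, s1, s2, s3, s4} --1--> {s0, s1, s2, s3}  [new]
{s1, s3} --0--> {s0, s1, s2, s3}  [seen]
{s1, s3} --1--> {s3}  [new]
{s0, s1, s2, s3} --0--> {s0, s1, s2, s3, s4}  [seen]
{s0, s1, s2, s3} --1--> {s1, s3}  [seen]
{s3} --0--> ∅  [new]
{s3} --1--> ∅  [seen]
∅ --0--> ∅  [seen]
∅ --1--> ∅  [seen]
Reachable DFA states: {s0, s1, s2}, {s0, s1, s2, s3, s4}, {s1, s3}, {s0, s1, s2, s3}, {s3}, ∅.
{s4} is not among them.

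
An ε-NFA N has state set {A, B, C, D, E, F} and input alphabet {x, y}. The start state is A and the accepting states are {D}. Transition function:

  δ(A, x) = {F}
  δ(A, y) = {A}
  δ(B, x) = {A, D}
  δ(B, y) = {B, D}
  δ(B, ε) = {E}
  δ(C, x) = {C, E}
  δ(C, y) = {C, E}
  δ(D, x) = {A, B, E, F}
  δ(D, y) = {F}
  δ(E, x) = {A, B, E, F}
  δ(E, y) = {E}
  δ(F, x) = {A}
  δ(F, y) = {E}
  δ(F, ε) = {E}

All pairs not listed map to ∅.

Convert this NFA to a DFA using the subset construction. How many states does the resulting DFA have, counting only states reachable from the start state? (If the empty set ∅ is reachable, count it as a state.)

6

Start state of the DFA: {A} (ε-closure of the NFA start).
{A} --x--> {E, F}  [new]
{A} --y--> {A}  [seen]
{E, F} --x--> {A, B, E, F}  [new]
{E, F} --y--> {E}  [new]
{A, B, E, F} --x--> {A, B, D, E, F}  [new]
{A, B, E, F} --y--> {A, B, D, E}  [new]
{E} --x--> {A, B, E, F}  [seen]
{E} --y--> {E}  [seen]
{A, B, D, E, F} --x--> {A, B, D, E, F}  [seen]
{A, B, D, E, F} --y--> {A, B, D, E, F}  [seen]
{A, B, D, E} --x--> {A, B, D, E, F}  [seen]
{A, B, D, E} --y--> {A, B, D, E, F}  [seen]
Reachable DFA states: {A}, {E, F}, {A, B, E, F}, {E}, {A, B, D, E, F}, {A, B, D, E}.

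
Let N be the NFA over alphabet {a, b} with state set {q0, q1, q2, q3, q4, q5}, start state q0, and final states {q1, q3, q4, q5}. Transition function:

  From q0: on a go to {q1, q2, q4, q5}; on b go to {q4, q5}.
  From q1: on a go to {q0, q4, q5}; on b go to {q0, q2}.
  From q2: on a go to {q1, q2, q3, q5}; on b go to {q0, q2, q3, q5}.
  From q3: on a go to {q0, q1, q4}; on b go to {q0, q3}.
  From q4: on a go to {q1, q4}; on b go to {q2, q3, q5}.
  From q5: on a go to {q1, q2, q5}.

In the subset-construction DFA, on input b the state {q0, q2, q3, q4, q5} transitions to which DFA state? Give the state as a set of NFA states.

{q0, q2, q3, q4, q5}

δ(q0,b) = {q4, q5}; δ(q2,b) = {q0, q2, q3, q5}; δ(q3,b) = {q0, q3}; δ(q4,b) = {q2, q3, q5}; δ(q5,b) = ∅.
Union: {q0, q2, q3, q4, q5}.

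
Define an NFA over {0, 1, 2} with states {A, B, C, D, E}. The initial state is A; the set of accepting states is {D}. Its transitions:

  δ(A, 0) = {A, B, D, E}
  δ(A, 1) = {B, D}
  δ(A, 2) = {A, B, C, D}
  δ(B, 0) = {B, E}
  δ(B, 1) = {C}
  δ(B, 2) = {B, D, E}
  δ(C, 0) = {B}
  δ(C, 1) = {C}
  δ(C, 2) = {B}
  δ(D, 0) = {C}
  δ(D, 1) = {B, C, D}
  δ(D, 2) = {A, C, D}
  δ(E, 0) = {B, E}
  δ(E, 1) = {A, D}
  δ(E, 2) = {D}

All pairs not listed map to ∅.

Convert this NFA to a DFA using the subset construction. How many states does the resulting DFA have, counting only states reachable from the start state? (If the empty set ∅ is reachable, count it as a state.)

Start state of the DFA: {A}.
{A} --0--> {A, B, D, E}  [new]
{A} --1--> {B, D}  [new]
{A} --2--> {A, B, C, D}  [new]
{A, B, D, E} --0--> {A, B, C, D, E}  [new]
{A, B, D, E} --1--> {A, B, C, D}  [seen]
{A, B, D, E} --2--> {A, B, C, D, E}  [seen]
{B, D} --0--> {B, C, E}  [new]
{B, D} --1--> {B, C, D}  [new]
{B, D} --2--> {A, B, C, D, E}  [seen]
{A, B, C, D} --0--> {A, B, C, D, E}  [seen]
{A, B, C, D} --1--> {B, C, D}  [seen]
{A, B, C, D} --2--> {A, B, C, D, E}  [seen]
{A, B, C, D, E} --0--> {A, B, C, D, E}  [seen]
{A, B, C, D, E} --1--> {A, B, C, D}  [seen]
{A, B, C, D, E} --2--> {A, B, C, D, E}  [seen]
{B, C, E} --0--> {B, E}  [new]
{B, C, E} --1--> {A, C, D}  [new]
{B, C, E} --2--> {B, D, E}  [new]
{B, C, D} --0--> {B, C, E}  [seen]
{B, C, D} --1--> {B, C, D}  [seen]
{B, C, D} --2--> {A, B, C, D, E}  [seen]
{B, E} --0--> {B, E}  [seen]
{B, E} --1--> {A, C, D}  [seen]
{B, E} --2--> {B, D, E}  [seen]
{A, C, D} --0--> {A, B, C, D, E}  [seen]
{A, C, D} --1--> {B, C, D}  [seen]
{A, C, D} --2--> {A, B, C, D}  [seen]
{B, D, E} --0--> {B, C, E}  [seen]
{B, D, E} --1--> {A, B, C, D}  [seen]
{B, D, E} --2--> {A, B, C, D, E}  [seen]
Reachable DFA states: {A}, {A, B, D, E}, {B, D}, {A, B, C, D}, {A, B, C, D, E}, {B, C, E}, {B, C, D}, {B, E}, {A, C, D}, {B, D, E}.

10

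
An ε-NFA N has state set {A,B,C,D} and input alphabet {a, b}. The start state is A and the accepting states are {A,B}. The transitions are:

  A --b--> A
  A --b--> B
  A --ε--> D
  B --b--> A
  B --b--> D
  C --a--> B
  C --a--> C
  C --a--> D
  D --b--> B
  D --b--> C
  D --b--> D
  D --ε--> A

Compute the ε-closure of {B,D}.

{A,B,D}

Begin with {B,D}.
D →ε {A}; add A.
ε-closure = {A,B,D}.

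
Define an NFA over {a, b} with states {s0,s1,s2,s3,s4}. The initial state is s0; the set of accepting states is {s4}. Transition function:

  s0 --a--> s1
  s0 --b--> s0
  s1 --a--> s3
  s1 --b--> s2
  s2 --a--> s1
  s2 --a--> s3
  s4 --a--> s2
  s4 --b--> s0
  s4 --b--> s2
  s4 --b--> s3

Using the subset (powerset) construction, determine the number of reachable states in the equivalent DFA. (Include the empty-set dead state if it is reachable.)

Start state of the DFA: {s0}.
{s0} --a--> {s1}  [new]
{s0} --b--> {s0}  [seen]
{s1} --a--> {s3}  [new]
{s1} --b--> {s2}  [new]
{s3} --a--> ∅  [new]
{s3} --b--> ∅  [seen]
{s2} --a--> {s1,s3}  [new]
{s2} --b--> ∅  [seen]
∅ --a--> ∅  [seen]
∅ --b--> ∅  [seen]
{s1,s3} --a--> {s3}  [seen]
{s1,s3} --b--> {s2}  [seen]
Reachable DFA states: {s0}, {s1}, {s3}, {s2}, ∅, {s1,s3}.

6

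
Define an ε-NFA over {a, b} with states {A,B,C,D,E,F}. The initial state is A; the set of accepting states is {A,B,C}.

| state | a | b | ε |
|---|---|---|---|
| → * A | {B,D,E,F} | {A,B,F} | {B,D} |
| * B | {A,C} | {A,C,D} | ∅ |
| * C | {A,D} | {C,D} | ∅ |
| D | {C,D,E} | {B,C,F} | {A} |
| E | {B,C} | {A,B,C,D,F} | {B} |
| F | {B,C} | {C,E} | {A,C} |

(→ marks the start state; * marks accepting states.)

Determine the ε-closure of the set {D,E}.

Begin with {D,E}.
D →ε {A}; add A.
A →ε {B,D}; add B.
ε-closure = {A,B,D,E}.

{A,B,D,E}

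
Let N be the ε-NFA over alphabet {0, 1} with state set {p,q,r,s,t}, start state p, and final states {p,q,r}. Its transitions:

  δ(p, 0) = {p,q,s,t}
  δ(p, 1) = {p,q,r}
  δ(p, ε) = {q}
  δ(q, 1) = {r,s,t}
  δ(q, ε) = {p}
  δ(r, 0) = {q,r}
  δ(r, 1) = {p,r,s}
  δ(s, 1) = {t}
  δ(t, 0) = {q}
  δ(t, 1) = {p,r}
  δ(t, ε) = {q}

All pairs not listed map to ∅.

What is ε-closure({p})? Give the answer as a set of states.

Begin with {p}.
p →ε {q}; add q.
ε-closure = {p,q}.

{p,q}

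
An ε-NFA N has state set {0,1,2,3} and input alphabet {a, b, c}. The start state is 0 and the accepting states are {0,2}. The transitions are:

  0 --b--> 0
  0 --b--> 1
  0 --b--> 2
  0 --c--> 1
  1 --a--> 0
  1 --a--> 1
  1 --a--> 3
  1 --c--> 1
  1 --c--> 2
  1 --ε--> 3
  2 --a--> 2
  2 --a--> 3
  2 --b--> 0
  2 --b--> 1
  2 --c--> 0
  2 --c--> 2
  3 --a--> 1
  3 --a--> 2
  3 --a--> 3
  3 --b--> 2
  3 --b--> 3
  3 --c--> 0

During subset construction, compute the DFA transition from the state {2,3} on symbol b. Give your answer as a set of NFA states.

δ(2,b) = {0,1}; δ(3,b) = {2,3}.
Union: {0,1,2,3}.

{0,1,2,3}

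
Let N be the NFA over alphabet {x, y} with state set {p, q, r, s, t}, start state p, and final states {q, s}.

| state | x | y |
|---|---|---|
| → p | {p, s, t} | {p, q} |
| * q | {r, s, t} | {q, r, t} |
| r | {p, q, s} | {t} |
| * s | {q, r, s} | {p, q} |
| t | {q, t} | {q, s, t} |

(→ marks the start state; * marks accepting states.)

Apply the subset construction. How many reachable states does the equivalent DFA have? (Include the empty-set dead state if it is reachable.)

7

Start state of the DFA: {p}.
{p} --x--> {p, s, t}  [new]
{p} --y--> {p, q}  [new]
{p, s, t} --x--> {p, q, r, s, t}  [new]
{p, s, t} --y--> {p, q, s, t}  [new]
{p, q} --x--> {p, r, s, t}  [new]
{p, q} --y--> {p, q, r, t}  [new]
{p, q, r, s, t} --x--> {p, q, r, s, t}  [seen]
{p, q, r, s, t} --y--> {p, q, r, s, t}  [seen]
{p, q, s, t} --x--> {p, q, r, s, t}  [seen]
{p, q, s, t} --y--> {p, q, r, s, t}  [seen]
{p, r, s, t} --x--> {p, q, r, s, t}  [seen]
{p, r, s, t} --y--> {p, q, s, t}  [seen]
{p, q, r, t} --x--> {p, q, r, s, t}  [seen]
{p, q, r, t} --y--> {p, q, r, s, t}  [seen]
Reachable DFA states: {p}, {p, s, t}, {p, q}, {p, q, r, s, t}, {p, q, s, t}, {p, r, s, t}, {p, q, r, t}.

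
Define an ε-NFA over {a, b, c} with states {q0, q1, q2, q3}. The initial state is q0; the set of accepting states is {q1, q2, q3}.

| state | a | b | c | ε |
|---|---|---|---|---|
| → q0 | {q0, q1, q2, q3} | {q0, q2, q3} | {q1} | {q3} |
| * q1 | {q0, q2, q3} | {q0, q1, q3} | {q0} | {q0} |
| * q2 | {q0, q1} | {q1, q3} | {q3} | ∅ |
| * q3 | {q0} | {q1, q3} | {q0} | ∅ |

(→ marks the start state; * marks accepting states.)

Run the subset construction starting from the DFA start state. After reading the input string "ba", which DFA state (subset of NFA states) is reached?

Start: {q0, q3}.
δ(q0,b) = {q0, q2, q3}; δ(q3,b) = {q1, q3}.
Union: {q0, q1, q2, q3}.
After b: {q0, q1, q2, q3}.
δ(q0,a) = {q0, q1, q2, q3}; δ(q1,a) = {q0, q2, q3}; δ(q2,a) = {q0, q1}; δ(q3,a) = {q0}.
Union: {q0, q1, q2, q3}.
After a: {q0, q1, q2, q3}.

{q0, q1, q2, q3}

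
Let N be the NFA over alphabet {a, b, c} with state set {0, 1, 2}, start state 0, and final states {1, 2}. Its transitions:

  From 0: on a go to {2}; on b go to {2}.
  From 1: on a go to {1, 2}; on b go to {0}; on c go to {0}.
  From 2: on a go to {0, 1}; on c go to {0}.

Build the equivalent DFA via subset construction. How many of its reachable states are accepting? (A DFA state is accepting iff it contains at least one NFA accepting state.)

Start state of the DFA: {0}.
{0} --a--> {2}  [new]
{0} --b--> {2}  [seen]
{0} --c--> ∅  [new]
{2} --a--> {0, 1}  [new]
{2} --b--> ∅  [seen]
{2} --c--> {0}  [seen]
∅ --a--> ∅  [seen]
∅ --b--> ∅  [seen]
∅ --c--> ∅  [seen]
{0, 1} --a--> {1, 2}  [new]
{0, 1} --b--> {0, 2}  [new]
{0, 1} --c--> {0}  [seen]
{1, 2} --a--> {0, 1, 2}  [new]
{1, 2} --b--> {0}  [seen]
{1, 2} --c--> {0}  [seen]
{0, 2} --a--> {0, 1, 2}  [seen]
{0, 2} --b--> {2}  [seen]
{0, 2} --c--> {0}  [seen]
{0, 1, 2} --a--> {0, 1, 2}  [seen]
{0, 1, 2} --b--> {0, 2}  [seen]
{0, 1, 2} --c--> {0}  [seen]
Reachable DFA states: {0}, {2}, ∅, {0, 1}, {1, 2}, {0, 2}, {0, 1, 2}.
Accepting DFA states (contain an NFA accepting state): {2}, {0, 1}, {1, 2}, {0, 2}, {0, 1, 2}.

5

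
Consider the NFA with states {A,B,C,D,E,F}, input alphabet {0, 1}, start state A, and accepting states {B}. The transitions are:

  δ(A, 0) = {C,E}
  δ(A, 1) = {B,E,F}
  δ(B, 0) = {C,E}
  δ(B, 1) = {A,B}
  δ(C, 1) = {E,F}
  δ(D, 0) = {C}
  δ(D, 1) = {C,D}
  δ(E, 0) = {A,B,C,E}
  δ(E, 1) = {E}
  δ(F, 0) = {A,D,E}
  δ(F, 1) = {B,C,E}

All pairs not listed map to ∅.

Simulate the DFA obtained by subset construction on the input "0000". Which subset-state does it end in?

Start: {A}.
δ(A,0) = {C,E}.
Union: {C,E}.
After 0: {C,E}.
δ(C,0) = ∅; δ(E,0) = {A,B,C,E}.
Union: {A,B,C,E}.
After 0: {A,B,C,E}.
δ(A,0) = {C,E}; δ(B,0) = {C,E}; δ(C,0) = ∅; δ(E,0) = {A,B,C,E}.
Union: {A,B,C,E}.
After 0: {A,B,C,E}.
δ(A,0) = {C,E}; δ(B,0) = {C,E}; δ(C,0) = ∅; δ(E,0) = {A,B,C,E}.
Union: {A,B,C,E}.
After 0: {A,B,C,E}.

{A,B,C,E}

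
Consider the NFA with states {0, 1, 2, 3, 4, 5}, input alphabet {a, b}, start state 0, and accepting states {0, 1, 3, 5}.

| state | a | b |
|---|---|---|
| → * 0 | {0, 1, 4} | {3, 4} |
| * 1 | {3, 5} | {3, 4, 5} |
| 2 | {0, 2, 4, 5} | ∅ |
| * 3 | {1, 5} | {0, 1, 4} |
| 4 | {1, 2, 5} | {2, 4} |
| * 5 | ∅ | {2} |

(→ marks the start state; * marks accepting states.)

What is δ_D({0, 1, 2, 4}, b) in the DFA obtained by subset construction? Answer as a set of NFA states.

{2, 3, 4, 5}

δ(0,b) = {3, 4}; δ(1,b) = {3, 4, 5}; δ(2,b) = ∅; δ(4,b) = {2, 4}.
Union: {2, 3, 4, 5}.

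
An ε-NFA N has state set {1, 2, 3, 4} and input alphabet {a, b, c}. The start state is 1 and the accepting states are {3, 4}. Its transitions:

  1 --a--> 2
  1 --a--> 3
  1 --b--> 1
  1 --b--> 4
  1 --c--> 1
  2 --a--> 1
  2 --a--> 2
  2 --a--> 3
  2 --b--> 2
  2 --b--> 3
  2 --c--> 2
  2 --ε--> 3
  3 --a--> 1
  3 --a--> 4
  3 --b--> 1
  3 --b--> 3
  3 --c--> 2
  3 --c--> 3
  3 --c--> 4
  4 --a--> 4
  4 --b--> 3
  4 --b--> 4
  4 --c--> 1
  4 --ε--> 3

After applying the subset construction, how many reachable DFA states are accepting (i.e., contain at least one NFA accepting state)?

Start state of the DFA: {1} (ε-closure of the NFA start).
{1} --a--> {2, 3}  [new]
{1} --b--> {1, 3, 4}  [new]
{1} --c--> {1}  [seen]
{2, 3} --a--> {1, 2, 3, 4}  [new]
{2, 3} --b--> {1, 2, 3}  [new]
{2, 3} --c--> {2, 3, 4}  [new]
{1, 3, 4} --a--> {1, 2, 3, 4}  [seen]
{1, 3, 4} --b--> {1, 3, 4}  [seen]
{1, 3, 4} --c--> {1, 2, 3, 4}  [seen]
{1, 2, 3, 4} --a--> {1, 2, 3, 4}  [seen]
{1, 2, 3, 4} --b--> {1, 2, 3, 4}  [seen]
{1, 2, 3, 4} --c--> {1, 2, 3, 4}  [seen]
{1, 2, 3} --a--> {1, 2, 3, 4}  [seen]
{1, 2, 3} --b--> {1, 2, 3, 4}  [seen]
{1, 2, 3} --c--> {1, 2, 3, 4}  [seen]
{2, 3, 4} --a--> {1, 2, 3, 4}  [seen]
{2, 3, 4} --b--> {1, 2, 3, 4}  [seen]
{2, 3, 4} --c--> {1, 2, 3, 4}  [seen]
Reachable DFA states: {1}, {2, 3}, {1, 3, 4}, {1, 2, 3, 4}, {1, 2, 3}, {2, 3, 4}.
Accepting DFA states (contain an NFA accepting state): {2, 3}, {1, 3, 4}, {1, 2, 3, 4}, {1, 2, 3}, {2, 3, 4}.

5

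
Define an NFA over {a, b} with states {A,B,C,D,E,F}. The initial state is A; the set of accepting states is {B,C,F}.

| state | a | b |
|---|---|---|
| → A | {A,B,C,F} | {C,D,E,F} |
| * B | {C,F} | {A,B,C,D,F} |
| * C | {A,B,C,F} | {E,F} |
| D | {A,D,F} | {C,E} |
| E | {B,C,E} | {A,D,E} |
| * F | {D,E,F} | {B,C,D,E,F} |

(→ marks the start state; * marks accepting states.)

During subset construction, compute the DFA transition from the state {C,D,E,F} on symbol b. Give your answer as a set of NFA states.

{A,B,C,D,E,F}

δ(C,b) = {E,F}; δ(D,b) = {C,E}; δ(E,b) = {A,D,E}; δ(F,b) = {B,C,D,E,F}.
Union: {A,B,C,D,E,F}.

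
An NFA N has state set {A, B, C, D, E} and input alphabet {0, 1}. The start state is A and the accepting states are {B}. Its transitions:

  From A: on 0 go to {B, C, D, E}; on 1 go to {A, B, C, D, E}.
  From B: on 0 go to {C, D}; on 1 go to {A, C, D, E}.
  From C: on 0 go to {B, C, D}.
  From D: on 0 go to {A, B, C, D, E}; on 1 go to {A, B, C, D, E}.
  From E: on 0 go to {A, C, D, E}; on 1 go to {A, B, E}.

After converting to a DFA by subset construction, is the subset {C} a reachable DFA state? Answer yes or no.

no

Start state of the DFA: {A}.
{A} --0--> {B, C, D, E}  [new]
{A} --1--> {A, B, C, D, E}  [new]
{B, C, D, E} --0--> {A, B, C, D, E}  [seen]
{B, C, D, E} --1--> {A, B, C, D, E}  [seen]
{A, B, C, D, E} --0--> {A, B, C, D, E}  [seen]
{A, B, C, D, E} --1--> {A, B, C, D, E}  [seen]
Reachable DFA states: {A}, {B, C, D, E}, {A, B, C, D, E}.
{C} is not among them.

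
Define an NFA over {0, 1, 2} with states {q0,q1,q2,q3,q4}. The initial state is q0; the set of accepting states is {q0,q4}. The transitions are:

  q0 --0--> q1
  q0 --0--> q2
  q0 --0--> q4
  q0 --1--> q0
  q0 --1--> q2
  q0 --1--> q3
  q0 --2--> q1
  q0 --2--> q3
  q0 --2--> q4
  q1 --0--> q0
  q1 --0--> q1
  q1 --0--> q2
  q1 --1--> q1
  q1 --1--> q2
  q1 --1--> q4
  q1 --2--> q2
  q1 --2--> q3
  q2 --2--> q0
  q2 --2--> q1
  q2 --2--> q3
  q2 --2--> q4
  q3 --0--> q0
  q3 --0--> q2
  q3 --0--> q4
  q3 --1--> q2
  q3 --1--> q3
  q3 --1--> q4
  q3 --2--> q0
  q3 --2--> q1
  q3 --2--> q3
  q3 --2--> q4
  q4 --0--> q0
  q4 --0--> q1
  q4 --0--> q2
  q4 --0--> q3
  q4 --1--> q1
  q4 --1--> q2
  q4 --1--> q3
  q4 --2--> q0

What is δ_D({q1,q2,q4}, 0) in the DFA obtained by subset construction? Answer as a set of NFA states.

δ(q1,0) = {q0,q1,q2}; δ(q2,0) = ∅; δ(q4,0) = {q0,q1,q2,q3}.
Union: {q0,q1,q2,q3}.

{q0,q1,q2,q3}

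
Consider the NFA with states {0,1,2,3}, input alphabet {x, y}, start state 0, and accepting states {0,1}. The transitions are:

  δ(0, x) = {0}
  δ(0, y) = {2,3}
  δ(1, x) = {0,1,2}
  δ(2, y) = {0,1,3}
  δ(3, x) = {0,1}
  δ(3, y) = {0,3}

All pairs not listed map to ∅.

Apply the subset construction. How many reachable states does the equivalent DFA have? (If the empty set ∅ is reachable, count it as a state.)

7

Start state of the DFA: {0}.
{0} --x--> {0}  [seen]
{0} --y--> {2,3}  [new]
{2,3} --x--> {0,1}  [new]
{2,3} --y--> {0,1,3}  [new]
{0,1} --x--> {0,1,2}  [new]
{0,1} --y--> {2,3}  [seen]
{0,1,3} --x--> {0,1,2}  [seen]
{0,1,3} --y--> {0,2,3}  [new]
{0,1,2} --x--> {0,1,2}  [seen]
{0,1,2} --y--> {0,1,2,3}  [new]
{0,2,3} --x--> {0,1}  [seen]
{0,2,3} --y--> {0,1,2,3}  [seen]
{0,1,2,3} --x--> {0,1,2}  [seen]
{0,1,2,3} --y--> {0,1,2,3}  [seen]
Reachable DFA states: {0}, {2,3}, {0,1}, {0,1,3}, {0,1,2}, {0,2,3}, {0,1,2,3}.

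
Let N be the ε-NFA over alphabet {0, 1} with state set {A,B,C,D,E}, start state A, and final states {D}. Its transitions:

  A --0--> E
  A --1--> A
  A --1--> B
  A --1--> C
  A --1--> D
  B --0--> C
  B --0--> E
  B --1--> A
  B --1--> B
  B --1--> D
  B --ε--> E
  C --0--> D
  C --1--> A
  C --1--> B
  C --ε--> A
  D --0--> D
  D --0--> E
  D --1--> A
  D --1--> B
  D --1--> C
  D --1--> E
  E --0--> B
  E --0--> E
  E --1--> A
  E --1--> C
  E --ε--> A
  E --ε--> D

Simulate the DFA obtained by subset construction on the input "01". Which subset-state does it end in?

Start: {A}.
δ(A,0) = {E}.
Union: {E}.
ε-closure gives {A,D,E}.
After 0: {A,D,E}.
δ(A,1) = {A,B,C,D}; δ(D,1) = {A,B,C,E}; δ(E,1) = {A,C}.
Union: {A,B,C,D,E}.
After 1: {A,B,C,D,E}.

{A,B,C,D,E}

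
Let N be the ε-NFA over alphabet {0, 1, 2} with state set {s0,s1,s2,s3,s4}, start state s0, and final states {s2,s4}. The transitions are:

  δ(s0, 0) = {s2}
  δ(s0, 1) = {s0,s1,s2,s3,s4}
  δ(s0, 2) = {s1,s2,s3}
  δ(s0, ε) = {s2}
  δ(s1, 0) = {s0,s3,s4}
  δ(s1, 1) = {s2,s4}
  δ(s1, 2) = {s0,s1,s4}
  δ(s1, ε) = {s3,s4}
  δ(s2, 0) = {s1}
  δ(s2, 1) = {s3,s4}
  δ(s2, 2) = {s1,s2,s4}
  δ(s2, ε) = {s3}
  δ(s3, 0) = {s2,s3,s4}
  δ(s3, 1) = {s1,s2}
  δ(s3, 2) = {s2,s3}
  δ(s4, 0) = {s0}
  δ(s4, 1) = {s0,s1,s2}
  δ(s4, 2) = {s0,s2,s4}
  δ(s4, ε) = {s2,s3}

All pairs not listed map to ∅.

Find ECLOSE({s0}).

Begin with {s0}.
s0 →ε {s2}; add s2.
s2 →ε {s3}; add s3.
ε-closure = {s0,s2,s3}.

{s0,s2,s3}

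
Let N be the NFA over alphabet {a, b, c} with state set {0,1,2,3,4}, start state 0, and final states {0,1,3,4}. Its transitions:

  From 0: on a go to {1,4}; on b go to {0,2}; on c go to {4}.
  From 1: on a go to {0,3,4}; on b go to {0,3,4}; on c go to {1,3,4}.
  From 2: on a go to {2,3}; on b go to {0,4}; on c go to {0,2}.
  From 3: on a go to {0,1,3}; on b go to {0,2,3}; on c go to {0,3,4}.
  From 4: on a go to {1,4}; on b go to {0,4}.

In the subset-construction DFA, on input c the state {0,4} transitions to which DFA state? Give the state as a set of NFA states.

{4}

δ(0,c) = {4}; δ(4,c) = ∅.
Union: {4}.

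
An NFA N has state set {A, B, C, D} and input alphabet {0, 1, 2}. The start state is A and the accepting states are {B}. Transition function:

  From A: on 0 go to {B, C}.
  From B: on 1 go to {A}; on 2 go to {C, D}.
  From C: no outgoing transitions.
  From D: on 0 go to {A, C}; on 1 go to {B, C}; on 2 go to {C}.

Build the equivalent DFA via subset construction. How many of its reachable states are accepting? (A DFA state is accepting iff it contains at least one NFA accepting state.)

1

Start state of the DFA: {A}.
{A} --0--> {B, C}  [new]
{A} --1--> ∅  [new]
{A} --2--> ∅  [seen]
{B, C} --0--> ∅  [seen]
{B, C} --1--> {A}  [seen]
{B, C} --2--> {C, D}  [new]
∅ --0--> ∅  [seen]
∅ --1--> ∅  [seen]
∅ --2--> ∅  [seen]
{C, D} --0--> {A, C}  [new]
{C, D} --1--> {B, C}  [seen]
{C, D} --2--> {C}  [new]
{A, C} --0--> {B, C}  [seen]
{A, C} --1--> ∅  [seen]
{A, C} --2--> ∅  [seen]
{C} --0--> ∅  [seen]
{C} --1--> ∅  [seen]
{C} --2--> ∅  [seen]
Reachable DFA states: {A}, {B, C}, ∅, {C, D}, {A, C}, {C}.
Accepting DFA states (contain an NFA accepting state): {B, C}.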